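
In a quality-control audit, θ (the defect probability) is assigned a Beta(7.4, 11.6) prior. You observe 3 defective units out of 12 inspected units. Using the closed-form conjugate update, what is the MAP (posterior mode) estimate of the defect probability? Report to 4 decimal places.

The Beta prior is conjugate to a Binomial/Bernoulli likelihood; the update adds successes to α and failures to β.
Posterior: Beta(α+k, β+n−k) = Beta(7.4+3, 11.6+9) = Beta(10.4, 20.6).
Mode of Beta(a,b) for a,b>1 is (a−1)/(a+b−2) = 9.4/29.0 = 0.3241.

0.3241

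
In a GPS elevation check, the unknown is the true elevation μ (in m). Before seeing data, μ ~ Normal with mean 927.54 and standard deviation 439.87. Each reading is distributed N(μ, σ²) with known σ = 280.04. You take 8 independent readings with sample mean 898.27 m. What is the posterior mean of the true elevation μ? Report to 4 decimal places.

899.6814

For Normal data with known variance σ², a Normal(μ₀, σ₀²) prior on μ is conjugate. Posterior precision = 1/σ₀² + n/σ²; posterior mean is the precision-weighted average of μ₀ and x̄.
n·x̄ = 8·898.27 = 7186.16.
σ₀² = 439.87² = 193485.6169, σ² = 280.04² = 78422.4016; σ² + n·σ₀² = 78422.4016 + 8·193485.6169 = 1626307.3368.
Posterior mean = (μ₀/σ₀² + n·x̄/σ²)/(1/σ₀² + n/σ²) = (σ²·μ₀ + σ₀²·n·x̄)/(σ² + n·σ₀²) = (78422.4016·927.54 + 193485.6169·7186.16)/1626307.3368 = 1463158515.122168/1626307.3368 = 899.6814.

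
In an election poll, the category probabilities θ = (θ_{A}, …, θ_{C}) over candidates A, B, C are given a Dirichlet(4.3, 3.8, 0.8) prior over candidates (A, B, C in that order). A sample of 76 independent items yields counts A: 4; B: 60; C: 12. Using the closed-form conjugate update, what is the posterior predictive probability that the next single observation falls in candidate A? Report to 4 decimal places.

The Dirichlet prior is conjugate to the Multinomial likelihood: each posterior αⱼ = prior αⱼ + observed count nⱼ.
Posterior concentration: (8.3, 63.8, 12.8), total = 84.9.
P(next = A | data) = α_{A}/Σα = 0.0978.

0.0978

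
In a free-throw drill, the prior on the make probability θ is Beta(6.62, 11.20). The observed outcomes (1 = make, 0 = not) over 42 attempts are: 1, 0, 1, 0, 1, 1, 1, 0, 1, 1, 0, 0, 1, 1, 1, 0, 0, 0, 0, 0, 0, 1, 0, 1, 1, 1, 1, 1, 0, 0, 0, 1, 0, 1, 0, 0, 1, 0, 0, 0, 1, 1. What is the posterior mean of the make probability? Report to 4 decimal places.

The Beta prior is conjugate to a Binomial/Bernoulli likelihood; the update adds successes to α and failures to β.
Posterior: Beta(α+k, β+n−k) = Beta(6.62+21, 11.20+21) = Beta(27.62, 32.20).
Posterior mean = α/(α+β) = 27.62/59.82 = 0.4617.

0.4617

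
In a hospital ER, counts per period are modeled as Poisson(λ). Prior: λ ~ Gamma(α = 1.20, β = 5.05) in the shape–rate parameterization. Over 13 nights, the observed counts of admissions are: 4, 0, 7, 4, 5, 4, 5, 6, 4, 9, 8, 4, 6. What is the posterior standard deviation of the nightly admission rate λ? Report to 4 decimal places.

0.4542

With a Gamma(shape α, rate β) prior, the Poisson likelihood is conjugate: the posterior is Gamma(α + ΣXᵢ, β + n).
Sum of counts S = 66 over n = 13 nights.
Posterior: Gamma(α+S, β+n) = Gamma(1.20+66, 5.05+13) = Gamma(67.20, 18.05).
SD = √α/β = √67.20/18.05 = 0.4542.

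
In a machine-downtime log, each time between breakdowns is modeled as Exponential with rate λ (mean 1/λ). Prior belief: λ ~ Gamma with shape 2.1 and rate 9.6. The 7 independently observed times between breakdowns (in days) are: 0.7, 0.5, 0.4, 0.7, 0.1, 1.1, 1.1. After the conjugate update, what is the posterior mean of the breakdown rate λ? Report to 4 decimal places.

With a Gamma(shape α, rate β) prior on the exponential rate λ, the posterior after n observations with total T = Σxᵢ is Gamma(α+n, β+T).
Sum of observations T = 4.6 days; n = 7.
Posterior: Gamma(2.1+7, 9.6+4.6) = Gamma(9.1, 14.2).
Posterior mean of λ = α/β = 9.1/14.2 = 0.6408.

0.6408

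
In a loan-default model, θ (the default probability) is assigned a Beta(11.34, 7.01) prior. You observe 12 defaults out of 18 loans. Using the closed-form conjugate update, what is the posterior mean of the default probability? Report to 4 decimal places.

The Beta prior is conjugate to a Binomial/Bernoulli likelihood; the update adds successes to α and failures to β.
Posterior: Beta(α+k, β+n−k) = Beta(11.34+12, 7.01+6) = Beta(23.34, 13.01).
Posterior mean = α/(α+β) = 23.34/36.35 = 0.6421.

0.6421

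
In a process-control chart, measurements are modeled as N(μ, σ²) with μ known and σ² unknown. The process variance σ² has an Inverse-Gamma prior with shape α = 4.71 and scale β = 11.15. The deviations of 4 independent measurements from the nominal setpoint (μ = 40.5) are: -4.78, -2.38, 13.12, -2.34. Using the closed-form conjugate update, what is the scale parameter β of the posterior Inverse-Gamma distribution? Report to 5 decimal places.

114.21140

With known mean μ and an Inverse-Gamma(α, β) prior on σ², the Normal likelihood is conjugate: posterior is Inv-Gamma(α + n/2, β + Σ(xᵢ−μ)²/2).
Σ(xᵢ−μ)² = (-4.78)² + (-2.38)² + (13.12)² + (-2.34)² = 206.1228.
Posterior: Inv-Gamma(4.71 + 4/2, 11.15 + 206.1228/2) = Inv-Gamma(6.71, 114.21140).
Posterior β = 114.21140.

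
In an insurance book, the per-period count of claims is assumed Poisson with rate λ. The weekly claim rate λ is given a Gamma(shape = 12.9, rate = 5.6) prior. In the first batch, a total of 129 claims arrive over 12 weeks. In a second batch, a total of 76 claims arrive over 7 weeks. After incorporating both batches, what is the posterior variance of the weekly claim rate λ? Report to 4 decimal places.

With a Gamma(shape α, rate β) prior, the Poisson likelihood is conjugate: the posterior is Gamma(α + ΣXᵢ, β + n).
After batch 1: Gamma(α+S, β+n) = Gamma(12.9+129, 5.6+12) = Gamma(141.9, 17.6).
After batch 2: Gamma(α+S, β+n) = Gamma(141.9+76, 17.6+7) = Gamma(217.9, 24.6).
Var = α/β² = 217.9/24.6² = 0.3601.

0.3601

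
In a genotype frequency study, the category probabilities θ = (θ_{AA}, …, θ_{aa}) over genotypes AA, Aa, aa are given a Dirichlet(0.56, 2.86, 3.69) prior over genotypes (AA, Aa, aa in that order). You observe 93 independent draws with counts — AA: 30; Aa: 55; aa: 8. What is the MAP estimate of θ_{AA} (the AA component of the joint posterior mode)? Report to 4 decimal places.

0.3044

The Dirichlet prior is conjugate to the Multinomial likelihood: each posterior αⱼ = prior αⱼ + observed count nⱼ.
Posterior concentration: (30.56, 57.86, 11.69), total = 100.11.
Joint mode component: (α_{AA}−1)/(Σα−K) = 29.56/97.11 = 0.3044.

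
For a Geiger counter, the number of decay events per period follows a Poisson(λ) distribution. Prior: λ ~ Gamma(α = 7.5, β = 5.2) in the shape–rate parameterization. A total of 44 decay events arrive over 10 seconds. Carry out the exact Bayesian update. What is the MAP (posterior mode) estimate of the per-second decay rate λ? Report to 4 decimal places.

With a Gamma(shape α, rate β) prior, the Poisson likelihood is conjugate: the posterior is Gamma(α + ΣXᵢ, β + n).
Posterior: Gamma(α+S, β+n) = Gamma(7.5+44, 5.2+10) = Gamma(51.5, 15.2).
Mode of Gamma(α,β) for α≥1 is (α−1)/β = 50.5/15.2 = 3.3224.

3.3224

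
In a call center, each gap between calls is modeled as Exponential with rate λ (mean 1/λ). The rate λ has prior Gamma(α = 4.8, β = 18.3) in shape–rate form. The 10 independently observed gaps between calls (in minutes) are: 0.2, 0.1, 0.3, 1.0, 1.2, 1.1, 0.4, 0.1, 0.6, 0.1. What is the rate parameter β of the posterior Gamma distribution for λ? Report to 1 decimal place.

With a Gamma(shape α, rate β) prior on the exponential rate λ, the posterior after n observations with total T = Σxᵢ is Gamma(α+n, β+T).
Sum of observations T = 5.1 minutes; n = 10.
Posterior: Gamma(4.8+10, 18.3+5.1) = Gamma(14.8, 23.4).
Posterior β = 23.4.

23.4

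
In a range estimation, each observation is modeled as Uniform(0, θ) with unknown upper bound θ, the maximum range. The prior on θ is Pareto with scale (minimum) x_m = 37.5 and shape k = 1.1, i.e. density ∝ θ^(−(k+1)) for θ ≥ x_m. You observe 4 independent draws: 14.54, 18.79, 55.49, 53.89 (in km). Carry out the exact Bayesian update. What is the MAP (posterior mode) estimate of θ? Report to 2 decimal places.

A Pareto(scale x_m, shape k) prior on the upper bound θ of Uniform(0, θ) is conjugate: posterior is Pareto(max(x_m, max xᵢ), k + n).
Sample maximum = 55.49; prior scale x_m = 37.5 → posterior scale = max = 55.49.
Posterior shape = 1.1 + 4 = 5.1.
The Pareto density is decreasing on [x_m, ∞), so the mode is x_m = 55.49.

55.49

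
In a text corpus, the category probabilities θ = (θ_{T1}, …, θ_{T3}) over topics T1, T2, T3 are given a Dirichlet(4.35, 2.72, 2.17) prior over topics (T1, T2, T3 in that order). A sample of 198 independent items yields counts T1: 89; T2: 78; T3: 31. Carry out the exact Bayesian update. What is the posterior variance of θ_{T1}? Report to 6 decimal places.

0.001189

The Dirichlet prior is conjugate to the Multinomial likelihood: each posterior αⱼ = prior αⱼ + observed count nⱼ.
Posterior concentration: (93.35, 80.72, 33.17), total = 207.24.
Var[θ_j] = α_j(Σα−α_j)/((Σα)²(Σα+1)) = 93.35·113.89/(207.24²·208.24) = 0.001189.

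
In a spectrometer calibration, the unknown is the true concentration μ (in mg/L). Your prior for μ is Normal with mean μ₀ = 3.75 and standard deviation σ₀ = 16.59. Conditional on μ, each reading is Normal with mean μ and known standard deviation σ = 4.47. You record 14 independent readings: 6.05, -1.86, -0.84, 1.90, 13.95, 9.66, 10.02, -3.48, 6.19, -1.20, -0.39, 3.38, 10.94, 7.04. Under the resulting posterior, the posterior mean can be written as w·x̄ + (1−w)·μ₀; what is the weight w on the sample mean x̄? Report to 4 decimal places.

For Normal data with known variance σ², a Normal(μ₀, σ₀²) prior on μ is conjugate. Posterior precision = 1/σ₀² + n/σ²; posterior mean is the precision-weighted average of μ₀ and x̄.
σ₀² = 16.59² = 275.2281, σ² = 4.47² = 19.9809. Prior precision 1/σ₀² = 1/275.2281; data precision n/σ² = 14/19.9809.
w = (n/σ²)/(1/σ₀² + n/σ²) = n·σ₀²/(σ² + n·σ₀²) = 14·275.2281/(19.9809 + 14·275.2281) = 3853.1934/3873.1743 = 0.9948.

0.9948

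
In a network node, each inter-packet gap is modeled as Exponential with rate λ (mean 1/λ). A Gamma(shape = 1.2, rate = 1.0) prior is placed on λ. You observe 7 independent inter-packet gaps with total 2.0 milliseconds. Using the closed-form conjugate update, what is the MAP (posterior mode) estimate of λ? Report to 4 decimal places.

2.4000

With a Gamma(shape α, rate β) prior on the exponential rate λ, the posterior after n observations with total T = Σxᵢ is Gamma(α+n, β+T).
Posterior: Gamma(1.2+7, 1.0+2.0) = Gamma(8.2, 3.0).
Mode = (α−1)/β = 2.4000.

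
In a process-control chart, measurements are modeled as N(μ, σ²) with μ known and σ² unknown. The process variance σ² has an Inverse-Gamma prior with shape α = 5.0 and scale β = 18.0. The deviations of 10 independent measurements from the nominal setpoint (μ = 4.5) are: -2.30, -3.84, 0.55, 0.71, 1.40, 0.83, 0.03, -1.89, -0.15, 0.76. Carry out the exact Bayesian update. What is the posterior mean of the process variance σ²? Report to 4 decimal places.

With known mean μ and an Inverse-Gamma(α, β) prior on σ², the Normal likelihood is conjugate: posterior is Inv-Gamma(α + n/2, β + Σ(xᵢ−μ)²/2).
Σ(xᵢ−μ)² = (-2.30)² + (-3.84)² + (0.55)² + (0.71)² + (1.40)² + (0.83)² + (0.03)² + (-1.89)² + (-0.15)² + (0.76)² = 27.6642.
Posterior: Inv-Gamma(5.0 + 10/2, 18.0 + 27.6642/2) = Inv-Gamma(10.00, 31.83210).
E[σ²|data] = β/(α−1) = 31.83210/9.00 = 3.5369.

3.5369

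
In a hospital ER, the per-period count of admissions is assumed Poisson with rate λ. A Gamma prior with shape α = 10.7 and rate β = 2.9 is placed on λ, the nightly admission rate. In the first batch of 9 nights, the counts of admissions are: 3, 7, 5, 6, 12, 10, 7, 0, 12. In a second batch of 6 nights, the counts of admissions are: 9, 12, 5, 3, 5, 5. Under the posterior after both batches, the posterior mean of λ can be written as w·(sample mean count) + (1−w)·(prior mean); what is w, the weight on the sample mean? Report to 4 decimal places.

0.8380

With a Gamma(shape α, rate β) prior, the Poisson likelihood is conjugate: the posterior is Gamma(α + ΣXᵢ, β + n).
Total number of nights: n = 9 + 6 = 15.
Posterior mean = (α₀+S)/(β₀+n) = [n/(β₀+n)]·(S/n) + [β₀/(β₀+n)]·(α₀/β₀), so only n and β₀ enter the weight.
Weight on data w = n/(β₀+n) = 15/(2.9+15) = 15/17.9 = 0.8380.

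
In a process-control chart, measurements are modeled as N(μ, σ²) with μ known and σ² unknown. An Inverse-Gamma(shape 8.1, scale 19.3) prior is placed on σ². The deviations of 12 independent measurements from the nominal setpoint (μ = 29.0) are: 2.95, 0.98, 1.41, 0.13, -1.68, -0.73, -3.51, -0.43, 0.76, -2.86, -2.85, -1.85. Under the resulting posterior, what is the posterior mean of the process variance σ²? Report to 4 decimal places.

3.2989

With known mean μ and an Inverse-Gamma(α, β) prior on σ², the Normal likelihood is conjugate: posterior is Inv-Gamma(α + n/2, β + Σ(xᵢ−μ)²/2).
Σ(xᵢ−μ)² = (2.95)² + (0.98)² + (1.41)² + (0.13)² + (-1.68)² + (-0.73)² + (-3.51)² + (-0.43)² + (0.76)² + (-2.86)² + (-2.85)² + (-1.85)² = 47.8304.
Posterior: Inv-Gamma(8.1 + 12/2, 19.3 + 47.8304/2) = Inv-Gamma(14.10, 43.21520).
E[σ²|data] = β/(α−1) = 43.21520/13.10 = 3.2989.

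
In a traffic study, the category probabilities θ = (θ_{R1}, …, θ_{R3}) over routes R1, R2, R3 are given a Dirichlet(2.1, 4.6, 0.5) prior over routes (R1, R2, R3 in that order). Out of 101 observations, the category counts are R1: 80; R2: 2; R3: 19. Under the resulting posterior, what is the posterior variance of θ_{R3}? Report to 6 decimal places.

The Dirichlet prior is conjugate to the Multinomial likelihood: each posterior αⱼ = prior αⱼ + observed count nⱼ.
Posterior concentration: (82.1, 6.6, 19.5), total = 108.2.
Var[θ_j] = α_j(Σα−α_j)/((Σα)²(Σα+1)) = 19.5·88.7/(108.2²·109.2) = 0.001353.

0.001353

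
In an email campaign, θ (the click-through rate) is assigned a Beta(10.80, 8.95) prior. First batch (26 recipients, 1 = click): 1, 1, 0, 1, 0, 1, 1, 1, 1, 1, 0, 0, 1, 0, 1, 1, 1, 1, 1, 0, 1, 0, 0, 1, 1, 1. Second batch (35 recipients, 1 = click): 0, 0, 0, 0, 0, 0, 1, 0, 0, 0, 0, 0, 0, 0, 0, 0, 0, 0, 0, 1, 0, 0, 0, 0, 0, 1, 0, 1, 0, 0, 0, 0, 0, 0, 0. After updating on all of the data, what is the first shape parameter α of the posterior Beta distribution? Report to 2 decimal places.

32.80

The Beta prior is conjugate to a Binomial/Bernoulli likelihood; the update adds successes to α and failures to β.
After batch 1: Beta(10.80+18, 8.95+8) = Beta(28.80, 16.95).
After batch 2: Beta(28.80+4, 16.95+31) = Beta(32.80, 47.95).
Posterior α = 32.80.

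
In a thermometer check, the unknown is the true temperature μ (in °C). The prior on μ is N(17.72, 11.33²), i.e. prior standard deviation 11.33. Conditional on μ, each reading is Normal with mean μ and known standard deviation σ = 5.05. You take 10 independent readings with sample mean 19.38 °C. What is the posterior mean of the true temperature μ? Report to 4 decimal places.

19.3477

For Normal data with known variance σ², a Normal(μ₀, σ₀²) prior on μ is conjugate. Posterior precision = 1/σ₀² + n/σ²; posterior mean is the precision-weighted average of μ₀ and x̄.
n·x̄ = 10·19.38 = 193.8.
σ₀² = 11.33² = 128.3689, σ² = 5.05² = 25.5025; σ² + n·σ₀² = 25.5025 + 10·128.3689 = 1309.1915.
Posterior mean = (μ₀/σ₀² + n·x̄/σ²)/(1/σ₀² + n/σ²) = (σ²·μ₀ + σ₀²·n·x̄)/(σ² + n·σ₀²) = (25.5025·17.72 + 128.3689·193.8)/1309.1915 = 25329.79712/1309.1915 = 19.3477.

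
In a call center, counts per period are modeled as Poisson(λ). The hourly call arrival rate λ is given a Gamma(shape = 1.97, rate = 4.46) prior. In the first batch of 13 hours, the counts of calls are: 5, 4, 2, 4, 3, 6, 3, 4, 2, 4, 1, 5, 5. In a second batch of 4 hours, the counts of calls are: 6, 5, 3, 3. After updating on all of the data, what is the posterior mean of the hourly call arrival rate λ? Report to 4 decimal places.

3.1207

With a Gamma(shape α, rate β) prior, the Poisson likelihood is conjugate: the posterior is Gamma(α + ΣXᵢ, β + n).
Batch 1: sum of counts S = 48 over n = 13 hours.
After batch 1: Gamma(α+S, β+n) = Gamma(1.97+48, 4.46+13) = Gamma(49.97, 17.46).
Batch 2: sum of counts S = 17 over n = 4 hours.
After batch 2: Gamma(α+S, β+n) = Gamma(49.97+17, 17.46+4) = Gamma(66.97, 21.46).
Posterior mean = α/β = 66.97/21.46 = 3.1207.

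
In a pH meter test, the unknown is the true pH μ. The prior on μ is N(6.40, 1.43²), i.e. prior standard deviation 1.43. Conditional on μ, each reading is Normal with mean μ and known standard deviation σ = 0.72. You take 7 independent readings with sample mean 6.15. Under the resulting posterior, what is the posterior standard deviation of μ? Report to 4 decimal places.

0.2673

For Normal data with known variance σ², a Normal(μ₀, σ₀²) prior on μ is conjugate. Posterior precision = 1/σ₀² + n/σ²; posterior mean is the precision-weighted average of μ₀ and x̄.
σ₀² = 1.43² = 2.0449, σ² = 0.72² = 0.5184; σ² + n·σ₀² = 0.5184 + 7·2.0449 = 14.8327.
Posterior precision = 1/σ₀² + n/σ² = 1/2.0449 + 7/0.5184 = (σ² + n·σ₀²)/(σ₀²σ²) = 14.8327/(2.0449·0.5184); posterior variance σₙ² = σ₀²σ²/(σ² + n·σ₀²) = 2.0449·0.5184/14.8327 = 0.071469.
Posterior SD = √σₙ² = √(2.0449·0.5184/14.8327) = 0.2673.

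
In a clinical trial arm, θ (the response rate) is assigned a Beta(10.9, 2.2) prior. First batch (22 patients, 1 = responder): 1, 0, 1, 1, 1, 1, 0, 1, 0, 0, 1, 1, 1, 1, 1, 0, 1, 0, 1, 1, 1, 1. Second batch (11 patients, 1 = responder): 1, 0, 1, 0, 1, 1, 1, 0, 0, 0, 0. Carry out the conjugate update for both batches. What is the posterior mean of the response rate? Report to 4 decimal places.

The Beta prior is conjugate to a Binomial/Bernoulli likelihood; the update adds successes to α and failures to β.
After batch 1: Beta(10.9+16, 2.2+6) = Beta(26.9, 8.2).
After batch 2: Beta(26.9+5, 8.2+6) = Beta(31.9, 14.2).
Posterior mean = α/(α+β) = 31.9/46.1 = 0.6920.

0.6920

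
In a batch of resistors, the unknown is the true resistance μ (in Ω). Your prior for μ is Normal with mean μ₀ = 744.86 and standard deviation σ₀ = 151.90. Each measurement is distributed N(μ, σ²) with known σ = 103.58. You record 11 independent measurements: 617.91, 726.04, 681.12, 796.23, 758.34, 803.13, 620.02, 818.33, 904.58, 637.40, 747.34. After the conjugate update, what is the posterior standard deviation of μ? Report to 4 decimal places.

For Normal data with known variance σ², a Normal(μ₀, σ₀²) prior on μ is conjugate. Posterior precision = 1/σ₀² + n/σ²; posterior mean is the precision-weighted average of μ₀ and x̄.
σ₀² = 151.90² = 23073.61, σ² = 103.58² = 10728.8164; σ² + n·σ₀² = 10728.8164 + 11·23073.61 = 264538.5264.
Posterior precision = 1/σ₀² + n/σ² = 1/23073.61 + 11/10728.8164 = (σ² + n·σ₀²)/(σ₀²σ²) = 264538.5264/(23073.61·10728.8164); posterior variance σₙ² = σ₀²σ²/(σ² + n·σ₀²) = 23073.61·10728.8164/264538.5264 = 935.790067.
Posterior SD = √σₙ² = √(23073.61·10728.8164/264538.5264) = 30.5907.

30.5907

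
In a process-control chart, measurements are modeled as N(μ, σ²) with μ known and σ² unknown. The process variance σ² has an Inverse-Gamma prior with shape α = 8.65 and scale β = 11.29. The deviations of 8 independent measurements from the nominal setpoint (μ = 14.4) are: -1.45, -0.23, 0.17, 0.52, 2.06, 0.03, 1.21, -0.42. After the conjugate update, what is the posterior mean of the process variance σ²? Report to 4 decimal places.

1.3270

With known mean μ and an Inverse-Gamma(α, β) prior on σ², the Normal likelihood is conjugate: posterior is Inv-Gamma(α + n/2, β + Σ(xᵢ−μ)²/2).
Σ(xᵢ−μ)² = (-1.45)² + (-0.23)² + (0.17)² + (0.52)² + (2.06)² + (0.03)² + (1.21)² + (-0.42)² = 8.3397.
Posterior: Inv-Gamma(8.65 + 8/2, 11.29 + 8.3397/2) = Inv-Gamma(12.65, 15.45985).
E[σ²|data] = β/(α−1) = 15.45985/11.65 = 1.3270.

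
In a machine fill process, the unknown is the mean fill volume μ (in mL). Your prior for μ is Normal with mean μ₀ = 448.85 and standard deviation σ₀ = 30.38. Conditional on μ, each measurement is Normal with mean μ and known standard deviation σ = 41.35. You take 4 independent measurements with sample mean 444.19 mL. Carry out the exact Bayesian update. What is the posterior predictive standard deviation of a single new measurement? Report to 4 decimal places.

For Normal data with known variance σ², a Normal(μ₀, σ₀²) prior on μ is conjugate. Posterior precision = 1/σ₀² + n/σ²; posterior mean is the precision-weighted average of μ₀ and x̄.
σ₀² = 30.38² = 922.9444, σ² = 41.35² = 1709.8225; σ² + n·σ₀² = 1709.8225 + 4·922.9444 = 5401.6001.
Posterior precision = 1/σ₀² + n/σ² = 1/922.9444 + 4/1709.8225 = (σ² + n·σ₀²)/(σ₀²σ²) = 5401.6001/(922.9444·1709.8225); posterior variance σₙ² = σ₀²σ²/(σ² + n·σ₀²) = 922.9444·1709.8225/5401.6001 = 292.148821.
Predictive variance for one new observation = σₙ² + σ² = 922.9444·1709.8225/5401.6001 + 1709.8225 = σ²·(σ₀² + 5401.6001)/5401.6001 = 1709.8225·6324.5445/5401.6001 = 2001.971321; SD = √(1709.8225·6324.5445/5401.6001) = 44.7434.

44.7434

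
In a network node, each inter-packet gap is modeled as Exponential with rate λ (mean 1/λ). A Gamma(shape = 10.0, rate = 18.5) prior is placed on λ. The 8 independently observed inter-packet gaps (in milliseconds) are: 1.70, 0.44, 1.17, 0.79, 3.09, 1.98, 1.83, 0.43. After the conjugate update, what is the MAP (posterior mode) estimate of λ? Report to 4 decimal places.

0.5680

With a Gamma(shape α, rate β) prior on the exponential rate λ, the posterior after n observations with total T = Σxᵢ is Gamma(α+n, β+T).
Sum of observations T = 11.43 milliseconds; n = 8.
Posterior: Gamma(10.0+8, 18.5+11.43) = Gamma(18.0, 29.93).
Mode = (α−1)/β = 0.5680.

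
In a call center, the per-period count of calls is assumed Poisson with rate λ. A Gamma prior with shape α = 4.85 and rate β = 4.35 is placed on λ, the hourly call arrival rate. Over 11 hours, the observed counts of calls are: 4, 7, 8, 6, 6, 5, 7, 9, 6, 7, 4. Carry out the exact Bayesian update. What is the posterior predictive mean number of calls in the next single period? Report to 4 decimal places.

With a Gamma(shape α, rate β) prior, the Poisson likelihood is conjugate: the posterior is Gamma(α + ΣXᵢ, β + n).
Sum of counts S = 69 over n = 11 hours.
Posterior: Gamma(α+S, β+n) = Gamma(4.85+69, 4.35+11) = Gamma(73.85, 15.35).
The predictive distribution for one future period is NegBinom with mean α/β = 4.8111.

4.8111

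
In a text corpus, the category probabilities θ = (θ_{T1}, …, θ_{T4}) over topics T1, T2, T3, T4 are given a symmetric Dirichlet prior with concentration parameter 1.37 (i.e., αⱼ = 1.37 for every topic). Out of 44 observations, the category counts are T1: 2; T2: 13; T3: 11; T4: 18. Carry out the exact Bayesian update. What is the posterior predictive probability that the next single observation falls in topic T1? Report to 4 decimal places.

0.0681

The Dirichlet prior is conjugate to the Multinomial likelihood: each posterior αⱼ = prior αⱼ + observed count nⱼ.
Posterior concentration: (3.37, 14.37, 12.37, 19.37), total = 49.48.
P(next = T1 | data) = α_{T1}/Σα = 0.0681.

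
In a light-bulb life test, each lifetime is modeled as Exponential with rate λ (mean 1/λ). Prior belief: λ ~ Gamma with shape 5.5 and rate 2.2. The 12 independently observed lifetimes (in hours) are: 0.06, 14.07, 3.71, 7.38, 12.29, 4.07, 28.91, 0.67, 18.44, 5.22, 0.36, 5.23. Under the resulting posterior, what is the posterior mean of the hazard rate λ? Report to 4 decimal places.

With a Gamma(shape α, rate β) prior on the exponential rate λ, the posterior after n observations with total T = Σxᵢ is Gamma(α+n, β+T).
Sum of observations T = 100.41 hours; n = 12.
Posterior: Gamma(5.5+12, 2.2+100.41) = Gamma(17.5, 102.61).
Posterior mean of λ = α/β = 17.5/102.61 = 0.1705.

0.1705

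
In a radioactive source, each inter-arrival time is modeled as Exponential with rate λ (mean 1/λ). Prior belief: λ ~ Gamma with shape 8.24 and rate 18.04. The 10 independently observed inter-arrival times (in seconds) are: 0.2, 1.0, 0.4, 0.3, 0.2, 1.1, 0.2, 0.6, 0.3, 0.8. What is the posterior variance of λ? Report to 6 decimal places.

0.034064

With a Gamma(shape α, rate β) prior on the exponential rate λ, the posterior after n observations with total T = Σxᵢ is Gamma(α+n, β+T).
Sum of observations T = 5.1 seconds; n = 10.
Posterior: Gamma(8.24+10, 18.04+5.1) = Gamma(18.24, 23.14).
Var = α/β² = 0.034064.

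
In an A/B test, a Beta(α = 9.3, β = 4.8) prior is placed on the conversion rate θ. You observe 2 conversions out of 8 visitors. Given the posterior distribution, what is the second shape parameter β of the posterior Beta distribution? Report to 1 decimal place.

10.8

The Beta prior is conjugate to a Binomial/Bernoulli likelihood; the update adds successes to α and failures to β.
Posterior: Beta(α+k, β+n−k) = Beta(9.3+2, 4.8+6) = Beta(11.3, 10.8).
Posterior β = 10.8.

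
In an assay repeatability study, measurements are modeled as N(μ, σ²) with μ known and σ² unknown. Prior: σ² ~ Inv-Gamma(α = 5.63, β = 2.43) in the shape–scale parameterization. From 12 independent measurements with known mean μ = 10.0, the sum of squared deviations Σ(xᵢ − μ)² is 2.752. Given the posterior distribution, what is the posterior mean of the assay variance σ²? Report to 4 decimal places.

0.3580

With known mean μ and an Inverse-Gamma(α, β) prior on σ², the Normal likelihood is conjugate: posterior is Inv-Gamma(α + n/2, β + Σ(xᵢ−μ)²/2).
Posterior: Inv-Gamma(5.63 + 12/2, 2.43 + 2.752/2) = Inv-Gamma(11.63, 3.8060).
E[σ²|data] = β/(α−1) = 3.8060/10.63 = 0.3580.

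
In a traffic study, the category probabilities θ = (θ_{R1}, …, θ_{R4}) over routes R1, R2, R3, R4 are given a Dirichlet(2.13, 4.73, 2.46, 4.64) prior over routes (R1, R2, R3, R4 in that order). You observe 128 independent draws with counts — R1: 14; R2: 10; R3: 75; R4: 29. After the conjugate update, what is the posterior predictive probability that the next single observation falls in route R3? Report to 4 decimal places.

The Dirichlet prior is conjugate to the Multinomial likelihood: each posterior αⱼ = prior αⱼ + observed count nⱼ.
Posterior concentration: (16.13, 14.73, 77.46, 33.64), total = 141.96.
P(next = R3 | data) = α_{R3}/Σα = 0.5456.

0.5456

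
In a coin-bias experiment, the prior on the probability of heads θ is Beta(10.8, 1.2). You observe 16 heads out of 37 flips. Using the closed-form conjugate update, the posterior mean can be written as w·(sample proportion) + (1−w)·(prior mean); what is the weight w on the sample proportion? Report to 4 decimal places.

The Beta prior is conjugate to a Binomial/Bernoulli likelihood; the update adds successes to α and failures to β.
Posterior mean = (α₀+k)/(α₀+β₀+n) = [n/(α₀+β₀+n)]·(k/n) + [(α₀+β₀)/(α₀+β₀+n)]·α₀/(α₀+β₀), so only n and the prior enter the weight.
The weight on the data is w = n/(α₀+β₀+n) = 37/(10.8+1.2+37) = 37/49.0 = 0.7551.

0.7551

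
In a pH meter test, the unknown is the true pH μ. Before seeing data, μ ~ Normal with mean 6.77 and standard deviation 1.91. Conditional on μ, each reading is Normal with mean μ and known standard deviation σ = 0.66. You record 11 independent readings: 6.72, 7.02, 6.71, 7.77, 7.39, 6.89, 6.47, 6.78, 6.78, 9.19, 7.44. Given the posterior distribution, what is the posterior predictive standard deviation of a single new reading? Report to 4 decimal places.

For Normal data with known variance σ², a Normal(μ₀, σ₀²) prior on μ is conjugate. Posterior precision = 1/σ₀² + n/σ²; posterior mean is the precision-weighted average of μ₀ and x̄.
σ₀² = 1.91² = 3.6481, σ² = 0.66² = 0.4356; σ² + n·σ₀² = 0.4356 + 11·3.6481 = 40.5647.
Posterior precision = 1/σ₀² + n/σ² = 1/3.6481 + 11/0.4356 = (σ² + n·σ₀²)/(σ₀²σ²) = 40.5647/(3.6481·0.4356); posterior variance σₙ² = σ₀²σ²/(σ² + n·σ₀²) = 3.6481·0.4356/40.5647 = 0.039175.
Predictive variance for one new observation = σₙ² + σ² = 3.6481·0.4356/40.5647 + 0.4356 = σ²·(σ₀² + 40.5647)/40.5647 = 0.4356·44.2128/40.5647 = 0.474775; SD = √(0.4356·44.2128/40.5647) = 0.6890.

0.6890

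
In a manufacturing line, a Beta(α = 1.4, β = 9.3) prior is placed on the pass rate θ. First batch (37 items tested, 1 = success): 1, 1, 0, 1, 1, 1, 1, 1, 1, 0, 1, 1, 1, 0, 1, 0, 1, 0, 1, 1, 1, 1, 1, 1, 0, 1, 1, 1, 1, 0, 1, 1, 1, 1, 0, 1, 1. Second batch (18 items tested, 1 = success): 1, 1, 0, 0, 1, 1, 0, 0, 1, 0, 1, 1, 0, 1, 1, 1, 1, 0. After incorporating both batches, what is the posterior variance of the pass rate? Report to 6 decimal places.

0.003494

The Beta prior is conjugate to a Binomial/Bernoulli likelihood; the update adds successes to α and failures to β.
After batch 1: Beta(1.4+29, 9.3+8) = Beta(30.4, 17.3).
After batch 2: Beta(30.4+11, 17.3+7) = Beta(41.4, 24.3).
Var = αβ/((α+β)²(α+β+1)) = 41.4·24.3/(65.7²·66.7) = 0.003494.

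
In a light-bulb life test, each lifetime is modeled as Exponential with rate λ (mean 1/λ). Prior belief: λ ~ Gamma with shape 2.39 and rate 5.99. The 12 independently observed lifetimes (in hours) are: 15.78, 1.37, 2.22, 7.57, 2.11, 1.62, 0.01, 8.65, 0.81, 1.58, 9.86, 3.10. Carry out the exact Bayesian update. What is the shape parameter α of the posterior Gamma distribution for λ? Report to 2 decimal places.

With a Gamma(shape α, rate β) prior on the exponential rate λ, the posterior after n observations with total T = Σxᵢ is Gamma(α+n, β+T).
Sum of observations T = 54.68 hours; n = 12.
Posterior: Gamma(2.39+12, 5.99+54.68) = Gamma(14.39, 60.67).
Posterior α = 14.39.

14.39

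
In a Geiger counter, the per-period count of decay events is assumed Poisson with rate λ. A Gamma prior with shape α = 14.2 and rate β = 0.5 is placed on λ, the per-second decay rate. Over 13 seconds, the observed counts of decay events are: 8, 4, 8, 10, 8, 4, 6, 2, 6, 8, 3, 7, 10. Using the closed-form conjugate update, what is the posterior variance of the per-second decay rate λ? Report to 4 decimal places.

With a Gamma(shape α, rate β) prior, the Poisson likelihood is conjugate: the posterior is Gamma(α + ΣXᵢ, β + n).
Sum of counts S = 84 over n = 13 seconds.
Posterior: Gamma(α+S, β+n) = Gamma(14.2+84, 0.5+13) = Gamma(98.2, 13.5).
Var = α/β² = 98.2/13.5² = 0.5388.

0.5388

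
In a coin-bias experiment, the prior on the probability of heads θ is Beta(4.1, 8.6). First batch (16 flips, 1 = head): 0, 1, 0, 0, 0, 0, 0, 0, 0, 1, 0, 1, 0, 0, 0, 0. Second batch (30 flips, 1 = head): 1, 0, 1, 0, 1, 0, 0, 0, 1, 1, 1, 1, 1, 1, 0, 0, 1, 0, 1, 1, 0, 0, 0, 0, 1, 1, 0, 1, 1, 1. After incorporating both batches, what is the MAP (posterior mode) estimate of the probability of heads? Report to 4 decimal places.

The Beta prior is conjugate to a Binomial/Bernoulli likelihood; the update adds successes to α and failures to β.
After batch 1: Beta(4.1+3, 8.6+13) = Beta(7.1, 21.6).
After batch 2: Beta(7.1+17, 21.6+13) = Beta(24.1, 34.6).
Mode of Beta(a,b) for a,b>1 is (a−1)/(a+b−2) = 23.1/56.7 = 0.4074.

0.4074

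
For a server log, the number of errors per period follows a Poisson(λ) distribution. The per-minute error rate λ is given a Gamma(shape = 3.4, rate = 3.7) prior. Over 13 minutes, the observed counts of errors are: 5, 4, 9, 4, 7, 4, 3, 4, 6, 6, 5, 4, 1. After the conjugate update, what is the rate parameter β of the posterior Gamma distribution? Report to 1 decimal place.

With a Gamma(shape α, rate β) prior, the Poisson likelihood is conjugate: the posterior is Gamma(α + ΣXᵢ, β + n).
Sum of counts S = 62 over n = 13 minutes.
Posterior: Gamma(α+S, β+n) = Gamma(3.4+62, 3.7+13) = Gamma(65.4, 16.7).
Posterior β = 16.7.

16.7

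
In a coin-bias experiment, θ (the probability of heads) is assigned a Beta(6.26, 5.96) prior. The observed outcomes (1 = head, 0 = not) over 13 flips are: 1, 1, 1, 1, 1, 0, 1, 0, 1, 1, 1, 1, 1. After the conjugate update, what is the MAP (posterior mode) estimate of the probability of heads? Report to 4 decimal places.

The Beta prior is conjugate to a Binomial/Bernoulli likelihood; the update adds successes to α and failures to β.
Posterior: Beta(α+k, β+n−k) = Beta(6.26+11, 5.96+2) = Beta(17.26, 7.96).
Mode of Beta(a,b) for a,b>1 is (a−1)/(a+b−2) = 16.26/23.22 = 0.7003.

0.7003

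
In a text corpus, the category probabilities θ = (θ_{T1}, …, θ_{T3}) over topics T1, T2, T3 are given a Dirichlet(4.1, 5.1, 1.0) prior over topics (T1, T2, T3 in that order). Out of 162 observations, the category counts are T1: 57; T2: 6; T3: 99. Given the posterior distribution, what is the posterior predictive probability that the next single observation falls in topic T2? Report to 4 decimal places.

0.0645

The Dirichlet prior is conjugate to the Multinomial likelihood: each posterior αⱼ = prior αⱼ + observed count nⱼ.
Posterior concentration: (61.1, 11.1, 100.0), total = 172.2.
P(next = T2 | data) = α_{T2}/Σα = 0.0645.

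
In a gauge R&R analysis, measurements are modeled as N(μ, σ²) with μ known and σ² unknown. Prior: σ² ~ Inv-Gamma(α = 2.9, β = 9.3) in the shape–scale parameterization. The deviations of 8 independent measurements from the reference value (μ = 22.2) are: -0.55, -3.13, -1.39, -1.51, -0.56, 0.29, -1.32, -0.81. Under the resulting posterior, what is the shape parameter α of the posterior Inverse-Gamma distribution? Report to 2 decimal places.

With known mean μ and an Inverse-Gamma(α, β) prior on σ², the Normal likelihood is conjugate: posterior is Inv-Gamma(α + n/2, β + Σ(xᵢ−μ)²/2).
Σ(xᵢ−μ)² = (-0.55)² + (-3.13)² + (-1.39)² + (-1.51)² + (-0.56)² + (0.29)² + (-1.32)² + (-0.81)² = 17.1078.
Posterior: Inv-Gamma(2.9 + 8/2, 9.3 + 17.1078/2) = Inv-Gamma(6.90, 17.85390).
Posterior α = 6.90.

6.90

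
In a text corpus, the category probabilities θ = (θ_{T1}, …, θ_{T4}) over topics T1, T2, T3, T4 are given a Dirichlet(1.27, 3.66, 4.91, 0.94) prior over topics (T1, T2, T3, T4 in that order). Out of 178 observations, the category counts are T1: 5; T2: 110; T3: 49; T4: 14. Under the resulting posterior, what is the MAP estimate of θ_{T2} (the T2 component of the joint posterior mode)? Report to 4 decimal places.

0.6097

The Dirichlet prior is conjugate to the Multinomial likelihood: each posterior αⱼ = prior αⱼ + observed count nⱼ.
Posterior concentration: (6.27, 113.66, 53.91, 14.94), total = 188.78.
Joint mode component: (α_{T2}−1)/(Σα−K) = 112.66/184.78 = 0.6097.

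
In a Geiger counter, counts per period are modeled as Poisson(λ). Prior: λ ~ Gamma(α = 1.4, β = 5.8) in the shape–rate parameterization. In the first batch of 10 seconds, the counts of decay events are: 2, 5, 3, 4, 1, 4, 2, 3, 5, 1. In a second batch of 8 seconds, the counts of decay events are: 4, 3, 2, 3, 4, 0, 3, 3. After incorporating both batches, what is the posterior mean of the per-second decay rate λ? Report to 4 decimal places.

With a Gamma(shape α, rate β) prior, the Poisson likelihood is conjugate: the posterior is Gamma(α + ΣXᵢ, β + n).
Batch 1: sum of counts S = 30 over n = 10 seconds.
After batch 1: Gamma(α+S, β+n) = Gamma(1.4+30, 5.8+10) = Gamma(31.4, 15.8).
Batch 2: sum of counts S = 22 over n = 8 seconds.
After batch 2: Gamma(α+S, β+n) = Gamma(31.4+22, 15.8+8) = Gamma(53.4, 23.8).
Posterior mean = α/β = 53.4/23.8 = 2.2437.

2.2437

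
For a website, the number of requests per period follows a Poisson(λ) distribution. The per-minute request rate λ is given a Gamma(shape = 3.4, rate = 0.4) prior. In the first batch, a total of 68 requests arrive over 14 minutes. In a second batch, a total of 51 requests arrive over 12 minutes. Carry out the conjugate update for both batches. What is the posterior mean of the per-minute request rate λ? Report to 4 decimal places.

With a Gamma(shape α, rate β) prior, the Poisson likelihood is conjugate: the posterior is Gamma(α + ΣXᵢ, β + n).
After batch 1: Gamma(α+S, β+n) = Gamma(3.4+68, 0.4+14) = Gamma(71.4, 14.4).
After batch 2: Gamma(α+S, β+n) = Gamma(71.4+51, 14.4+12) = Gamma(122.4, 26.4).
Posterior mean = α/β = 122.4/26.4 = 4.6364.

4.6364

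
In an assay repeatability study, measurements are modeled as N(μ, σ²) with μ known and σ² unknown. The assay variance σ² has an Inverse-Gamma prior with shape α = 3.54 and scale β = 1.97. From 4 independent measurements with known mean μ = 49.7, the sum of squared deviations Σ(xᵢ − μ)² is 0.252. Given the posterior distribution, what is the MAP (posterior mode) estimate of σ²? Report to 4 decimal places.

0.3205

With known mean μ and an Inverse-Gamma(α, β) prior on σ², the Normal likelihood is conjugate: posterior is Inv-Gamma(α + n/2, β + Σ(xᵢ−μ)²/2).
Posterior: Inv-Gamma(3.54 + 4/2, 1.97 + 0.252/2) = Inv-Gamma(5.54, 2.0960).
Mode = β/(α+1) = 2.0960/6.54 = 0.3205.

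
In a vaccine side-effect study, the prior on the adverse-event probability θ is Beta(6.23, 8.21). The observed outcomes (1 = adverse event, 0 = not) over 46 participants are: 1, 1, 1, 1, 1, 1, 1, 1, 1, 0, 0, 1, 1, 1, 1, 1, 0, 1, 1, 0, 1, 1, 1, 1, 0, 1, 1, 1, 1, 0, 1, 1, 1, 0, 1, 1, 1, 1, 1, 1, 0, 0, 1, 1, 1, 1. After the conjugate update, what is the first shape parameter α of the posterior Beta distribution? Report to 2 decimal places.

43.23

The Beta prior is conjugate to a Binomial/Bernoulli likelihood; the update adds successes to α and failures to β.
Posterior: Beta(α+k, β+n−k) = Beta(6.23+37, 8.21+9) = Beta(43.23, 17.21).
Posterior α = 43.23.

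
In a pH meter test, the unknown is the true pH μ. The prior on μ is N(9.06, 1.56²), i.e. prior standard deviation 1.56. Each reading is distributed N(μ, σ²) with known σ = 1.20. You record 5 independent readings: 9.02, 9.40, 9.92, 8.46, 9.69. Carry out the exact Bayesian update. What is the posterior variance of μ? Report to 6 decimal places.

For Normal data with known variance σ², a Normal(μ₀, σ₀²) prior on μ is conjugate. Posterior precision = 1/σ₀² + n/σ²; posterior mean is the precision-weighted average of μ₀ and x̄.
σ₀² = 1.56² = 2.4336, σ² = 1.20² = 1.44; σ² + n·σ₀² = 1.44 + 5·2.4336 = 13.608.
Posterior precision = 1/σ₀² + n/σ² = 1/2.4336 + 5/1.44 = (σ² + n·σ₀²)/(σ₀²σ²) = 13.608/(2.4336·1.44); posterior variance σₙ² = σ₀²σ²/(σ² + n·σ₀²) = 2.4336·1.44/13.608 = 0.257524.

0.257524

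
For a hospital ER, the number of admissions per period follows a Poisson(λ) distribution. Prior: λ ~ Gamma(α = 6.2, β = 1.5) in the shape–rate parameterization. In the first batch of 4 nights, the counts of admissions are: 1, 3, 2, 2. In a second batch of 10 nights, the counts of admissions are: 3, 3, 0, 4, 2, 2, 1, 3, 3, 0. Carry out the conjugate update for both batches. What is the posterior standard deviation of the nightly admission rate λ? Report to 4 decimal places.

0.3828

With a Gamma(shape α, rate β) prior, the Poisson likelihood is conjugate: the posterior is Gamma(α + ΣXᵢ, β + n).
Batch 1: sum of counts S = 8 over n = 4 nights.
After batch 1: Gamma(α+S, β+n) = Gamma(6.2+8, 1.5+4) = Gamma(14.2, 5.5).
Batch 2: sum of counts S = 21 over n = 10 nights.
After batch 2: Gamma(α+S, β+n) = Gamma(14.2+21, 5.5+10) = Gamma(35.2, 15.5).
SD = √α/β = √35.2/15.5 = 0.3828.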